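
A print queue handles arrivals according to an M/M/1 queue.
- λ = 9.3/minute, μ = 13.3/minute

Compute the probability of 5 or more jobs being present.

ρ = λ/μ = 9.3/13.3 = 0.69925
P(N ≥ n) = ρⁿ
P(N ≥ 5) = 0.69925^5
P(N ≥ 5) = 0.1672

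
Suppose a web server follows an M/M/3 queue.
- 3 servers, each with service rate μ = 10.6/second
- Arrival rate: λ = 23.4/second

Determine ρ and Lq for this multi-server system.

Traffic intensity: ρ = λ/(cμ) = 23.4/(3×10.6) = 0.7358
Since ρ = 0.7358 < 1, system is stable.
Offered load a = λ/μ = cρ = 23.4/10.6 = 2.2075
P₀ = [ Σₙ₌₀^2 aⁿ/n! + a^3/(3!(1-ρ)) ]⁻¹
Σ = a^0/0! + a^1/1! + a^2/2! = 1.00000 + 2.20755 + 2.43663 = 5.6442
a^3/(3!(1-ρ)) = 10.7580/(6 × 0.26415) = 6.7878
P₀ = 1/(5.6442 + 6.7878) = 0.08044
Lq = P₀·a^3·ρ / (3!(1-ρ)²) = 0.080438 × 10.7580 × 0.73585 / (6 × 0.069776) = 1.5210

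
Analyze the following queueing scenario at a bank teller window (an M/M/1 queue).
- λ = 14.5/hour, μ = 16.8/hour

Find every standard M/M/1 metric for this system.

Step 1: ρ = λ/μ = 14.5/16.8 = 0.8631
Step 2: L = λ/(μ-λ) = 14.5/2.30 = 6.3043
Step 3: Lq = λ²/(μ(μ-λ)) = 210.25/(16.8×2.30) = 5.4413
Step 4: W = 1/(μ-λ) = 1/2.30 = 0.43478
Step 5: Wq = λ/(μ(μ-λ)) = 14.5/(16.8×2.30) = 0.3753
Step 6: P(0) = 1-ρ = 0.1369
Verify: L = λW = 14.5×0.43478 = 6.3043 ✔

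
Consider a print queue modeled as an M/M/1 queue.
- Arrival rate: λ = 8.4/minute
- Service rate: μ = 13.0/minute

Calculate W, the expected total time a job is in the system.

First, compute utilization: ρ = λ/μ = 8.4/13.0 = 0.6462
For M/M/1: W = 1/(μ-λ)
W = 1/(13.0-8.4) = 1/4.60
W = 0.2174 minutes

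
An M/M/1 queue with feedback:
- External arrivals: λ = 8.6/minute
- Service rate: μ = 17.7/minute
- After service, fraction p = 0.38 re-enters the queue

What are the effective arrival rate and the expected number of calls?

Effective arrival rate: λ_eff = λ/(1-p) = 8.6/(1-0.38) = 8.6/0.62 = 13.8710
ρ = λ_eff/μ = 13.8710/17.7 = 0.78367
L = ρ/(1-ρ) = 0.78367/(1-0.78367) = 3.6226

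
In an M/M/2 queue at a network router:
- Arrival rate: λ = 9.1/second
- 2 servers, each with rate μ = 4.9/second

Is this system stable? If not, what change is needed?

Stability requires ρ = λ/(cμ) < 1
ρ = 9.1/(2 × 4.9) = 9.1/9.80 = 0.9286
Since 0.9286 < 1, the system is STABLE.
The servers are busy 92.86% of the time.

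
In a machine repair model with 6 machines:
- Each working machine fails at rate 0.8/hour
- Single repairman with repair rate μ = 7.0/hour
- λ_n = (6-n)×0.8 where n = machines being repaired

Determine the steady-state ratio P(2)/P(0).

P(2)/P(0) = ∏_{i=0}^{2-1} λ_i/μ_{i+1}
= (6-0)×0.8/7.0 × (6-1)×0.8/7.0
= 0.3918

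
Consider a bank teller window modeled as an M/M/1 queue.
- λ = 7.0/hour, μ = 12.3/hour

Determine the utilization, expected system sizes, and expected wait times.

Step 1: ρ = λ/μ = 7.0/12.3 = 0.5691
Step 2: L = λ/(μ-λ) = 7.0/5.30 = 1.3208
Step 3: Lq = λ²/(μ(μ-λ)) = 49.00/(12.3×5.30) = 0.7516
Step 4: W = 1/(μ-λ) = 1/5.30 = 0.18868
Step 5: Wq = λ/(μ(μ-λ)) = 7.0/(12.3×5.30) = 0.1074
Step 6: P(0) = 1-ρ = 0.4309
Verify: L = λW = 7.0×0.18868 = 1.3208 ✔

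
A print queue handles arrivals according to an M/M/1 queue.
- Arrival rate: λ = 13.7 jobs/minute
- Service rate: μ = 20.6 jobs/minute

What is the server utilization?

Server utilization: ρ = λ/μ
ρ = 13.7/20.6 = 0.6650
The server is busy 66.50% of the time.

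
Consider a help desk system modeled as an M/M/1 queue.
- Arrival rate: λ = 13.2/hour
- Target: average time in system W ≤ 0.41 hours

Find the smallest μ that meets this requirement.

For M/M/1: W = 1/(μ-λ)
Need W ≤ 0.41, so 1/(μ-λ) ≤ 0.41
μ - λ ≥ 1/0.41 = 2.4390
μ ≥ 13.2 + 2.4390 = 15.6390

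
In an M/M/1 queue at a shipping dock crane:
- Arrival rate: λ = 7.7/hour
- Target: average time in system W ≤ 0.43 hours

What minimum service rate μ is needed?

For M/M/1: W = 1/(μ-λ)
Need W ≤ 0.43, so 1/(μ-λ) ≤ 0.43
μ - λ ≥ 1/0.43 = 2.3256
μ ≥ 7.7 + 2.3256 = 10.0256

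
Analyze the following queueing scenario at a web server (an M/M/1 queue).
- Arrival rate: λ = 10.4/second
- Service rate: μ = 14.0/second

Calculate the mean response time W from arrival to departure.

First, compute utilization: ρ = λ/μ = 10.4/14.0 = 0.7429
For M/M/1: W = 1/(μ-λ)
W = 1/(14.0-10.4) = 1/3.60
W = 0.2778 seconds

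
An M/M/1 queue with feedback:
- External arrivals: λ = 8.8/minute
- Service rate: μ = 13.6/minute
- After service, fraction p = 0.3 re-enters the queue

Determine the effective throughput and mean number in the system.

Effective arrival rate: λ_eff = λ/(1-p) = 8.8/(1-0.3) = 8.8/0.70 = 12.57142857
ρ = λ_eff/μ = 12.57142857/13.6 = 0.9243697
L = ρ/(1-ρ) = 0.9243697/(1-0.9243697) = 12.2222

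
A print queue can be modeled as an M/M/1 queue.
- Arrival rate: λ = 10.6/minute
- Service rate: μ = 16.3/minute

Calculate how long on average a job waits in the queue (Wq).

First, compute utilization: ρ = λ/μ = 10.6/16.3 = 0.6503
For M/M/1: Wq = λ/(μ(μ-λ))
Wq = 10.6/(16.3 × (16.3-10.6))
Wq = 10.6/(16.3 × 5.70)
Wq = 0.1141 minutes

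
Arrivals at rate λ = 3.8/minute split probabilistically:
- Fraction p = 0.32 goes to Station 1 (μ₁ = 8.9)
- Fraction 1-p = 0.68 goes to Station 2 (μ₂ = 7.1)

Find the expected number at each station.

Effective rates: λ₁ = 3.8×0.32 = 1.216, λ₂ = 3.8×0.68 = 2.584
Station 1: ρ₁ = 1.216/8.9 = 0.13663, L₁ = ρ₁/(1-ρ₁) = 0.13663/(1-0.13663) = 0.1583
Station 2: ρ₂ = 2.584/7.1 = 0.36394, L₂ = ρ₂/(1-ρ₂) = 0.36394/(1-0.36394) = 0.5722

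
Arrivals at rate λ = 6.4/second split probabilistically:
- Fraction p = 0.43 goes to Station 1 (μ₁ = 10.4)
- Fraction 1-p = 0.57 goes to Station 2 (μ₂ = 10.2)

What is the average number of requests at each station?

Effective rates: λ₁ = 6.4×0.43 = 2.752, λ₂ = 6.4×0.57 = 3.648
Station 1: ρ₁ = 2.752/10.4 = 0.2646, L₁ = ρ₁/(1-ρ₁) = 0.2646/(1-0.2646) = 0.3598
Station 2: ρ₂ = 3.648/10.2 = 0.35765, L₂ = ρ₂/(1-ρ₂) = 0.35765/(1-0.35765) = 0.5568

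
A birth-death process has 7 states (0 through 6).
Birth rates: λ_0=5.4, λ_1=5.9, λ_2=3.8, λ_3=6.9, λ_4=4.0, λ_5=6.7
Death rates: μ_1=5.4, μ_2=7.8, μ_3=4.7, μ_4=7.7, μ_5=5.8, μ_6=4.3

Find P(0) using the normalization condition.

Ratios P(n)/P(0) = (λ₀···λₙ₋₁)/(μ₁···μₙ):
P(1)/P(0) = (5.4)/(5.4) = 1.0000
P(2)/P(0) = (5.4×5.9)/(5.4×7.8) = 0.7564
P(3)/P(0) = (5.4×5.9×3.8)/(5.4×7.8×4.7) = 0.6116
P(4)/P(0) = (5.4×5.9×3.8×6.9)/(5.4×7.8×4.7×7.7) = 0.5480
P(5)/P(0) = (5.4×5.9×3.8×6.9×4.0)/(5.4×7.8×4.7×7.7×5.8) = 0.3779
P(6)/P(0) = (5.4×5.9×3.8×6.9×4.0×6.7)/(5.4×7.8×4.7×7.7×5.8×4.3) = 0.5889

Normalization: ∑ P(n) = 1
P(0) × (1.0000 + 1.0000 + 0.7564 + 0.6116 + 0.5480 + 0.3779 + 0.5889) = 1
P(0) × 4.8828 = 1
P(0) = 1/4.8828 = 0.2048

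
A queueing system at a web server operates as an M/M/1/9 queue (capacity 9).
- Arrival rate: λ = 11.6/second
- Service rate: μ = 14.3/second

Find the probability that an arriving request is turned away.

ρ = λ/μ = 11.6/14.3 = 0.81119
P₀ = (1-ρ)/(1-ρ^(K+1)) = (1-0.81119)/(1-0.81119^10) = 0.1888/0.8766 = 0.2154
P_K = P₀×ρ^K = 0.2154 × 0.81119^9 = 0.2154 × 0.1521 = 0.03276
Blocking probability = 3.28%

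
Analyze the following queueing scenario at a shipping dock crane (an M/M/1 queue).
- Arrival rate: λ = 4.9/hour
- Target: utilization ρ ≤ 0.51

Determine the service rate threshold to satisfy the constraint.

ρ = λ/μ, so μ = λ/ρ
μ ≥ 4.9/0.51 = 9.6078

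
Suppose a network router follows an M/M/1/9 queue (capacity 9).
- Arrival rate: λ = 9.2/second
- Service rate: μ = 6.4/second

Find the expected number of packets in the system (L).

ρ = λ/μ = 9.2/6.4 = 1.4375
P₀ = (1-ρ)/(1-ρ^(K+1)) = (1-1.4375)/(1-1.4375^10) = -0.4375/-36.6772 = 0.01193
P_K = P₀×ρ^K = 0.011928 × 1.4375^9 = 0.011928 × 26.2102 = 0.3126
L = ρ[1 - (K+1)ρ^K + Kρ^(K+1)] / [(1-ρ)(1-ρ^(K+1))]
L = 1.4375 × (1 - 10×26.21022 + 9×37.67719) / ((1 - 1.4375) × (1 - 37.67719)) = 6.9869 packets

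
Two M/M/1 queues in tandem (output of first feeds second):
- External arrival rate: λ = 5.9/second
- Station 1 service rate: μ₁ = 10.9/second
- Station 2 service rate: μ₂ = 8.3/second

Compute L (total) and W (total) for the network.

By Jackson's theorem, each station behaves as independent M/M/1.
Station 1: ρ₁ = 5.9/10.9 = 0.5413, L₁ = ρ₁/(1-ρ₁) = λ/(μ₁-λ) = 5.9/5.00 = 1.1800
Station 2: ρ₂ = 5.9/8.3 = 0.7108, L₂ = ρ₂/(1-ρ₂) = λ/(μ₂-λ) = 5.9/2.40 = 2.4583
Total: L = L₁ + L₂ = 1.1800 + 2.4583 = 3.6383
W = L/λ = 3.6383/5.9 = 0.6167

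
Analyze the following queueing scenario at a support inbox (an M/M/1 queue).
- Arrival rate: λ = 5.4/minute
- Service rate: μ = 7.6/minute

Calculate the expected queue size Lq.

ρ = λ/μ = 5.4/7.6 = 0.7105
For M/M/1: Lq = λ²/(μ(μ-λ))
Lq = 29.16/(7.6 × 2.20)
Lq = 1.7440 emails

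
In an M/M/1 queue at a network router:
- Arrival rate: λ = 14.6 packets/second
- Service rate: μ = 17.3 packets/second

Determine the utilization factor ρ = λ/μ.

Server utilization: ρ = λ/μ
ρ = 14.6/17.3 = 0.8439
The server is busy 84.39% of the time.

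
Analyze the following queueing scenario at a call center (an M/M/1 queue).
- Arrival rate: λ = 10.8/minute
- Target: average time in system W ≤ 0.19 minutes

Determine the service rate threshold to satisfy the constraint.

For M/M/1: W = 1/(μ-λ)
Need W ≤ 0.19, so 1/(μ-λ) ≤ 0.19
μ - λ ≥ 1/0.19 = 5.2632
μ ≥ 10.8 + 5.2632 = 16.0632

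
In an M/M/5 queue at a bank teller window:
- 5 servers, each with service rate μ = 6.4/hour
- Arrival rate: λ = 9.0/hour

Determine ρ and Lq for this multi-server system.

Traffic intensity: ρ = λ/(cμ) = 9.0/(5×6.4) = 0.2812
Since ρ = 0.2812 < 1, system is stable.
Offered load a = λ/μ = cρ = 9.0/6.4 = 1.4062
P₀ = [ Σₙ₌₀^4 aⁿ/n! + a^5/(5!(1-ρ)) ]⁻¹
Σ = a^0/0! + a^1/1! + a^2/2! + a^3/3! + a^4/4! = 1.0000 + 1.4062 + 0.9888 + 0.4635 + 0.1629 = 4.0214
a^5/(5!(1-ρ)) = 5.4994/(120 × 0.7188) = 0.06376
P₀ = 1/(4.0214 + 0.06376) = 0.2448
Lq = P₀·a^5·ρ / (5!(1-ρ)²) = 0.2448 × 5.4994 × 0.2812 / (120 × 0.5166) = 0.006107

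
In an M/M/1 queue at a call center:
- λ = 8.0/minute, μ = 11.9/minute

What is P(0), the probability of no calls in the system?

ρ = λ/μ = 8.0/11.9 = 0.6723
P(0) = 1 - ρ = 1 - 0.6723 = 0.3277
The server is idle 32.77% of the time.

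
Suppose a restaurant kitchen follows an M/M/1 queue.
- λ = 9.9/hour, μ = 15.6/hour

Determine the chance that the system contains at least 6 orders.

ρ = λ/μ = 9.9/15.6 = 0.634615
P(N ≥ n) = ρⁿ
P(N ≥ 6) = 0.634615^6
P(N ≥ 6) = 0.06532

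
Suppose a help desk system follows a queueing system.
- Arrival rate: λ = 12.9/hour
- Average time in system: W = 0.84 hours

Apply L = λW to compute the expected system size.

Little's Law: L = λW
L = 12.9 × 0.84 = 10.8360 tickets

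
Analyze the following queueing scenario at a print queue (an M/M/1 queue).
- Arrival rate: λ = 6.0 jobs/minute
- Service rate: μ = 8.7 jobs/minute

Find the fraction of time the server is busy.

Server utilization: ρ = λ/μ
ρ = 6.0/8.7 = 0.6897
The server is busy 68.97% of the time.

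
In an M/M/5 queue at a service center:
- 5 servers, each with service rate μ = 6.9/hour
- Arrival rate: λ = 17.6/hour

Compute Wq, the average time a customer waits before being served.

Traffic intensity: ρ = λ/(cμ) = 17.6/(5×6.9) = 0.5101
Since ρ = 0.5101 < 1, system is stable.
Offered load a = λ/μ = cρ = 17.6/6.9 = 2.5507
P₀ = [ Σₙ₌₀^4 aⁿ/n! + a^5/(5!(1-ρ)) ]⁻¹
Σ = a^0/0! + a^1/1! + a^2/2! + a^3/3! + a^4/4! = 1.0000 + 2.5507 + 3.2531 + 2.7659 + 1.7638 = 11.3335
a^5/(5!(1-ρ)) = 107.9737/(120 × 0.48986) = 1.8368
P₀ = 1/(11.3335 + 1.8368) = 0.07593
Lq = P₀·a^5·ρ / (5!(1-ρ)²) = 0.07593 × 107.9737 × 0.5101 / (120 × 0.2400) = 0.1452
Wq = Lq/λ = 0.14524/17.6 = 0.008252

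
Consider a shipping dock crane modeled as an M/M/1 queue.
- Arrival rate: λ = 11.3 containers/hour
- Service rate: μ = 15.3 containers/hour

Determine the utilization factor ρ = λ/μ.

Server utilization: ρ = λ/μ
ρ = 11.3/15.3 = 0.7386
The server is busy 73.86% of the time.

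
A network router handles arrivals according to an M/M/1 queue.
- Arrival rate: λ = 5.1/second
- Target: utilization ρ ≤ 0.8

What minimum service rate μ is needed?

ρ = λ/μ, so μ = λ/ρ
μ ≥ 5.1/0.8 = 6.3750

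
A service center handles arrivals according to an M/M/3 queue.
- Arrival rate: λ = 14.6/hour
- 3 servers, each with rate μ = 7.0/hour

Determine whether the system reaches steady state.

Stability requires ρ = λ/(cμ) < 1
ρ = 14.6/(3 × 7.0) = 14.6/21.00 = 0.6952
Since 0.6952 < 1, the system is STABLE.
The servers are busy 69.52% of the time.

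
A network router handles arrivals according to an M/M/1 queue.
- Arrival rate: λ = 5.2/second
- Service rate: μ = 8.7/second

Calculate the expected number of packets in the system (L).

ρ = λ/μ = 5.2/8.7 = 0.5977
For M/M/1: L = λ/(μ-λ)
L = 5.2/(8.7-5.2) = 5.2/3.50
L = 1.4857 packets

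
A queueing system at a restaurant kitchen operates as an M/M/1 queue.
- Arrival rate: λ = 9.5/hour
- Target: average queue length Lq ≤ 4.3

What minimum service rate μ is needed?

For M/M/1: Lq = λ²/(μ(μ-λ))
Need Lq ≤ 4.3, i.e. μ(μ-λ) ≥ λ²/4.3
μ² - 9.5μ - 90.25/4.3 ≥ 0  →  μ² - 9.5μ - 20.98837 ≥ 0
Quadratic formula (positive root): μ = [λ + √(λ² + 4×20.98837)]/2
Discriminant: 90.25 + 4×20.98837 = 174.2035, √174.2035 = 13.1986
μ ≥ (9.5 + 13.1986)/2 = 11.3493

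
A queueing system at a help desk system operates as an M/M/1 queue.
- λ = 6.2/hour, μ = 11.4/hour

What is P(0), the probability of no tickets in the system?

ρ = λ/μ = 6.2/11.4 = 0.5439
P(0) = 1 - ρ = 1 - 0.5439 = 0.4561
The server is idle 45.61% of the time.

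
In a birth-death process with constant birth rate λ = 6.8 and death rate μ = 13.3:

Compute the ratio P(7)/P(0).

For constant rates: P(n)/P(0) = (λ/μ)^n
P(7)/P(0) = (6.8/13.3)^7 = 0.51128^7 = 0.009133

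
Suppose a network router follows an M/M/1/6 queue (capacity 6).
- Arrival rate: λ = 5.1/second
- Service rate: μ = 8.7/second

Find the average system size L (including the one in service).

ρ = λ/μ = 5.1/8.7 = 0.5862
P₀ = (1-ρ)/(1-ρ^(K+1)) = (1-0.5862)/(1-0.5862^7) = 0.4138/0.9762 = 0.4239
P_K = P₀×ρ^K = 0.4239 × 0.5862^6 = 0.4239 × 0.04058 = 0.01720
L = ρ[1 - (K+1)ρ^K + Kρ^(K+1)] / [(1-ρ)(1-ρ^(K+1))]
L = 0.5862 × (1 - 7×0.04058 + 6×0.02379) / ((1 - 0.5862) × (1 - 0.02379)) = 1.2461 packets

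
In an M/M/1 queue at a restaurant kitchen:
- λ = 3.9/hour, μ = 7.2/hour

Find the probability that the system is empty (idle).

ρ = λ/μ = 3.9/7.2 = 0.5417
P(0) = 1 - ρ = 1 - 0.5417 = 0.4583
The server is idle 45.83% of the time.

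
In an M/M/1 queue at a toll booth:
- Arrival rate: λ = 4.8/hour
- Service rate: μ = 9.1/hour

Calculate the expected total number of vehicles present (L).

ρ = λ/μ = 4.8/9.1 = 0.5275
For M/M/1: L = λ/(μ-λ)
L = 4.8/(9.1-4.8) = 4.8/4.30
L = 1.1163 vehicles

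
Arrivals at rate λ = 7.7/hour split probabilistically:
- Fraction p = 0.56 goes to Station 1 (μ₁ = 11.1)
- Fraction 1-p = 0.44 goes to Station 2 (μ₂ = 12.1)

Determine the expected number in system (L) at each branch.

Effective rates: λ₁ = 7.7×0.56 = 4.312, λ₂ = 7.7×0.44 = 3.388
Station 1: ρ₁ = 4.312/11.1 = 0.38847, L₁ = ρ₁/(1-ρ₁) = 0.38847/(1-0.38847) = 0.6352
Station 2: ρ₂ = 3.388/12.1 = 0.2800, L₂ = ρ₂/(1-ρ₂) = 0.2800/(1-0.2800) = 0.3889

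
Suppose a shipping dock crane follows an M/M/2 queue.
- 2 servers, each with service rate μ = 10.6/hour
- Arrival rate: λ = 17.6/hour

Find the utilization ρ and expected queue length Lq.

Traffic intensity: ρ = λ/(cμ) = 17.6/(2×10.6) = 0.8302
Since ρ = 0.8302 < 1, system is stable.
Offered load a = λ/μ = cρ = 17.6/10.6 = 1.6604
P₀ = [ Σₙ₌₀^1 aⁿ/n! + a^2/(2!(1-ρ)) ]⁻¹
Σ = a^0/0! + a^1/1! = 1.0000 + 1.6604 = 2.6604
a^2/(2!(1-ρ)) = 2.75685/(2 × 0.169811) = 8.1174
P₀ = 1/(2.6604 + 8.1174) = 0.09278
Lq = P₀·a^2·ρ / (2!(1-ρ)²) = 0.0927835 × 2.75685 × 0.830189 / (2 × 0.0288359) = 3.6821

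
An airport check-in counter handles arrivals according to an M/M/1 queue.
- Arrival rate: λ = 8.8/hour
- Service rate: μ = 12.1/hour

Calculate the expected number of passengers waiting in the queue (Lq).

ρ = λ/μ = 8.8/12.1 = 0.7273
For M/M/1: Lq = λ²/(μ(μ-λ))
Lq = 77.44/(12.1 × 3.30)
Lq = 1.9394 passengers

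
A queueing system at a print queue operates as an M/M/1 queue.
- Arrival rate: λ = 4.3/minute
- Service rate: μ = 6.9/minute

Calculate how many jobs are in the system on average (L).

ρ = λ/μ = 4.3/6.9 = 0.6232
For M/M/1: L = λ/(μ-λ)
L = 4.3/(6.9-4.3) = 4.3/2.60
L = 1.6538 jobs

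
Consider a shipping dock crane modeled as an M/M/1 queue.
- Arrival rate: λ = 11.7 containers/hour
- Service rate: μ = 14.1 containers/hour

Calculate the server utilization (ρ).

Server utilization: ρ = λ/μ
ρ = 11.7/14.1 = 0.8298
The server is busy 82.98% of the time.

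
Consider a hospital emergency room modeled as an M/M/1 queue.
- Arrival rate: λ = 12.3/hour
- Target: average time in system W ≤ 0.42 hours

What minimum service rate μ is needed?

For M/M/1: W = 1/(μ-λ)
Need W ≤ 0.42, so 1/(μ-λ) ≤ 0.42
μ - λ ≥ 1/0.42 = 2.3810
μ ≥ 12.3 + 2.3810 = 14.6810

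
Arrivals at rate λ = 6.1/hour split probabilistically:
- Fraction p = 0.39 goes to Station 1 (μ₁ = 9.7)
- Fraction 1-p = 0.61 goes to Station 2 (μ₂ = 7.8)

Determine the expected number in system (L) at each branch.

Effective rates: λ₁ = 6.1×0.39 = 2.379, λ₂ = 6.1×0.61 = 3.721
Station 1: ρ₁ = 2.379/9.7 = 0.2453, L₁ = ρ₁/(1-ρ₁) = 0.2453/(1-0.2453) = 0.3250
Station 2: ρ₂ = 3.721/7.8 = 0.47705, L₂ = ρ₂/(1-ρ₂) = 0.47705/(1-0.47705) = 0.9122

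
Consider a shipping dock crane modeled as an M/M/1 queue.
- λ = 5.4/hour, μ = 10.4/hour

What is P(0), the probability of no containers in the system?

ρ = λ/μ = 5.4/10.4 = 0.5192
P(0) = 1 - ρ = 1 - 0.5192 = 0.4808
The server is idle 48.08% of the time.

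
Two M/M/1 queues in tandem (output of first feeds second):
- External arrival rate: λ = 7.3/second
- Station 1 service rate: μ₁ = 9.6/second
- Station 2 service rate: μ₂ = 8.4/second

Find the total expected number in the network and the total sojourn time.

By Jackson's theorem, each station behaves as independent M/M/1.
Station 1: ρ₁ = 7.3/9.6 = 0.7604, L₁ = ρ₁/(1-ρ₁) = λ/(μ₁-λ) = 7.3/2.30 = 3.1739
Station 2: ρ₂ = 7.3/8.4 = 0.8690, L₂ = ρ₂/(1-ρ₂) = λ/(μ₂-λ) = 7.3/1.10 = 6.6364
Total: L = L₁ + L₂ = 3.1739 + 6.6364 = 9.8103
W = L/λ = 9.8103/7.3 = 1.3439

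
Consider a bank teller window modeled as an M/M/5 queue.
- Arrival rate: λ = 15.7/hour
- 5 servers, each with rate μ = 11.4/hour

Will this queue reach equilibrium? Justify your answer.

Stability requires ρ = λ/(cμ) < 1
ρ = 15.7/(5 × 11.4) = 15.7/57.00 = 0.2754
Since 0.2754 < 1, the system is STABLE.
The servers are busy 27.54% of the time.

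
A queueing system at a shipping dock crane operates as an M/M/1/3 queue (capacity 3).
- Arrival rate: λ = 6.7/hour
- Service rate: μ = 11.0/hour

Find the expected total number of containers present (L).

ρ = λ/μ = 6.7/11.0 = 0.6091
P₀ = (1-ρ)/(1-ρ^(K+1)) = (1-0.6091)/(1-0.6091^4) = 0.3909/0.8624 = 0.4533
P_K = P₀×ρ^K = 0.4533 × 0.6091^3 = 0.4533 × 0.2260 = 0.1024
L = ρ[1 - (K+1)ρ^K + Kρ^(K+1)] / [(1-ρ)(1-ρ^(K+1))]
L = 0.6091 × (1 - 4×0.22598 + 3×0.13764) / ((1 - 0.6091) × (1 - 0.13764)) = 0.9197 containers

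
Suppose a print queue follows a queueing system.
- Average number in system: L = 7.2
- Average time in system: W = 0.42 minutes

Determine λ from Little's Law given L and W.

Little's Law: L = λW, so λ = L/W
λ = 7.2/0.42 = 17.1429 jobs/minute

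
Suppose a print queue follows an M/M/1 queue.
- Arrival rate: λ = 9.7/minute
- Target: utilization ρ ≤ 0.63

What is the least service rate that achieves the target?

ρ = λ/μ, so μ = λ/ρ
μ ≥ 9.7/0.63 = 15.3968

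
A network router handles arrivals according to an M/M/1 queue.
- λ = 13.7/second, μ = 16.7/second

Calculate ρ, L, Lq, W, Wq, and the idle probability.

Step 1: ρ = λ/μ = 13.7/16.7 = 0.8204
Step 2: L = λ/(μ-λ) = 13.7/3.00 = 4.5667
Step 3: Lq = λ²/(μ(μ-λ)) = 187.69/(16.7×3.00) = 3.7463
Step 4: W = 1/(μ-λ) = 1/3.00 = 0.333333
Step 5: Wq = λ/(μ(μ-λ)) = 13.7/(16.7×3.00) = 0.2735
Step 6: P(0) = 1-ρ = 0.1796
Verify: L = λW = 13.7×0.333333 = 4.5667 ✔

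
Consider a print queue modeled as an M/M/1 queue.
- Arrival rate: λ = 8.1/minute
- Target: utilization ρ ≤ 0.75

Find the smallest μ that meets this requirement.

ρ = λ/μ, so μ = λ/ρ
μ ≥ 8.1/0.75 = 10.8000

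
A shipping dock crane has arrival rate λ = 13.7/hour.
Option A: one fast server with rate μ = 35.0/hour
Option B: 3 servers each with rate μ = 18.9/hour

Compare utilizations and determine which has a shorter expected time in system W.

Option A: single server μ = 35.0 (M/M/1)
  ρ_A = 13.7/35.0 = 0.3914
  W_A = 1/(μ-λ) = 1/(35.0-13.7) = 1/21.30 = 0.04695

Option B: 3 servers μ = 18.9 (M/M/3)
  ρ_B = λ/(cμ) = 13.7/(3×18.9) = 0.2416
  Offered load a = λ/μ = cρ = 13.7/18.9 = 0.7249
  P₀ = [ Σₙ₌₀^2 aⁿ/n! + a^3/(3!(1-ρ)) ]⁻¹
  Σ = a^0/0! + a^1/1! + a^2/2! = 1.0000 + 0.7249 + 0.2627 = 1.9876
  a^3/(3!(1-ρ)) = 0.38087/(6 × 0.75838) = 0.08370
  P₀ = 1/(1.9876 + 0.08370) = 0.4828
  Lq = P₀·a^3·ρ / (3!(1-ρ)²) = 0.4828 × 0.3809 × 0.2416 / (6 × 0.5751) = 0.01288
  Wq_B = Lq/λ = 0.012875/13.7 = 0.0009398
  W_B = Wq_B + 1/μ = 0.0009398 + 0.05291 = 0.05385

Since W_A = 0.04695 < W_B = 0.05385, Option A (single fast server) has the shorter time in system.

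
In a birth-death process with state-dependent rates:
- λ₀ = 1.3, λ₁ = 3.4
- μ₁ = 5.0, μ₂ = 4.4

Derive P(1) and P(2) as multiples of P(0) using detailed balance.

Balance equations:
State 0: λ₀P₀ = μ₁P₁ → P₁ = (λ₀/μ₁)P₀ = (1.3/5.0)P₀ = 0.2600P₀
State 1: P₂ = (λ₀λ₁)/(μ₁μ₂)P₀ = (1.3×3.4)/(5.0×4.4)P₀ = 0.2009P₀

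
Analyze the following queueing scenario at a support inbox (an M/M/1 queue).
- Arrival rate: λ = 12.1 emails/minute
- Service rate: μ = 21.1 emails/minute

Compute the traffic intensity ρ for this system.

Server utilization: ρ = λ/μ
ρ = 12.1/21.1 = 0.5735
The server is busy 57.35% of the time.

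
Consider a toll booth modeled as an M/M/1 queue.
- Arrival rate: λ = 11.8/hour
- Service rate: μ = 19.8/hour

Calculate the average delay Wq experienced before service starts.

First, compute utilization: ρ = λ/μ = 11.8/19.8 = 0.5960
For M/M/1: Wq = λ/(μ(μ-λ))
Wq = 11.8/(19.8 × (19.8-11.8))
Wq = 11.8/(19.8 × 8.00)
Wq = 0.07449 hours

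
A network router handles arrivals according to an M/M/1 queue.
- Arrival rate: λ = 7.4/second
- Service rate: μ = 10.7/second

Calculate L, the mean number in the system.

ρ = λ/μ = 7.4/10.7 = 0.6916
For M/M/1: L = λ/(μ-λ)
L = 7.4/(10.7-7.4) = 7.4/3.30
L = 2.2424 packets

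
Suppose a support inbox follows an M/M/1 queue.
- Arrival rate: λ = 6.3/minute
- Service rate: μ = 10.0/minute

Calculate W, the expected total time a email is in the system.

First, compute utilization: ρ = λ/μ = 6.3/10.0 = 0.6300
For M/M/1: W = 1/(μ-λ)
W = 1/(10.0-6.3) = 1/3.70
W = 0.2703 minutes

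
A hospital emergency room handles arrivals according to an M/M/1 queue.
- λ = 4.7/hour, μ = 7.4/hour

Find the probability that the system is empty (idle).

ρ = λ/μ = 4.7/7.4 = 0.6351
P(0) = 1 - ρ = 1 - 0.6351 = 0.3649
The server is idle 36.49% of the time.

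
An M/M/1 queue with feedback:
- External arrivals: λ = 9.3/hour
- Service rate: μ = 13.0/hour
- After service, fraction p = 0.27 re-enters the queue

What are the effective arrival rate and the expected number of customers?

Effective arrival rate: λ_eff = λ/(1-p) = 9.3/(1-0.27) = 9.3/0.73 = 12.73972603
ρ = λ_eff/μ = 12.73972603/13.0 = 0.97997893
L = ρ/(1-ρ) = 0.97997893/(1-0.97997893) = 48.9474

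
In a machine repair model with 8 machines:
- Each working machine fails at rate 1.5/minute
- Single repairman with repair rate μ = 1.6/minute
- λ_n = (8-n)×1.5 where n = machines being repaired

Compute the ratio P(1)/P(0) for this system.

P(1)/P(0) = ∏_{i=0}^{1-1} λ_i/μ_{i+1}
= (8-0)×1.5/1.6
= 7.5000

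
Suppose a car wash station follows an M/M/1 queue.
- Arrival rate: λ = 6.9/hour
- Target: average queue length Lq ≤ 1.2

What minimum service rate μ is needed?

For M/M/1: Lq = λ²/(μ(μ-λ))
Need Lq ≤ 1.2, i.e. μ(μ-λ) ≥ λ²/1.2
μ² - 6.9μ - 47.61/1.2 ≥ 0  →  μ² - 6.9μ - 39.6750 ≥ 0
Quadratic formula (positive root): μ = [λ + √(λ² + 4×39.6750)]/2
Discriminant: 47.61 + 4×39.6750 = 206.3100, √206.3100 = 14.363495
μ ≥ (6.9 + 14.363495)/2 = 10.6317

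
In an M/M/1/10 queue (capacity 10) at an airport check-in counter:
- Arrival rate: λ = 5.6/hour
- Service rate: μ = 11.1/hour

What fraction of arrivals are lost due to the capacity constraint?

ρ = λ/μ = 5.6/11.1 = 0.504505
P₀ = (1-ρ)/(1-ρ^(K+1)) = (1-0.504505)/(1-0.504505^11) = 0.49550/0.99946 = 0.4958
P_K = P₀×ρ^K = 0.49576 × 0.504505^10 = 0.49576 × 0.0010682 = 0.0005296
Blocking probability = 0.05296%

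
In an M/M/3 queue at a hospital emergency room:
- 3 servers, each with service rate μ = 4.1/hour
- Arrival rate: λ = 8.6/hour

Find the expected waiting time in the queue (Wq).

Traffic intensity: ρ = λ/(cμ) = 8.6/(3×4.1) = 0.6992
Since ρ = 0.6992 < 1, system is stable.
Offered load a = λ/μ = cρ = 8.6/4.1 = 2.0976
P₀ = [ Σₙ₌₀^2 aⁿ/n! + a^3/(3!(1-ρ)) ]⁻¹
Σ = a^0/0! + a^1/1! + a^2/2! = 1.00000 + 2.09756 + 2.19988 = 5.2974
a^3/(3!(1-ρ)) = 9.22877/(6 × 0.300813) = 5.1132
P₀ = 1/(5.2974 + 5.1132) = 0.09606
Lq = P₀·a^3·ρ / (3!(1-ρ)²) = 0.096055 × 9.2288 × 0.69919 / (6 × 0.090488) = 1.1416
Wq = Lq/λ = 1.1416/8.6 = 0.1327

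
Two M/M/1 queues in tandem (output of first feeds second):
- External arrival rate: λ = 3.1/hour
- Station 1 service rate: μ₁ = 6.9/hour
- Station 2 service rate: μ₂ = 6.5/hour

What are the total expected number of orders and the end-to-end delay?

By Jackson's theorem, each station behaves as independent M/M/1.
Station 1: ρ₁ = 3.1/6.9 = 0.4493, L₁ = ρ₁/(1-ρ₁) = λ/(μ₁-λ) = 3.1/3.80 = 0.8158
Station 2: ρ₂ = 3.1/6.5 = 0.4769, L₂ = ρ₂/(1-ρ₂) = λ/(μ₂-λ) = 3.1/3.40 = 0.9118
Total: L = L₁ + L₂ = 0.8158 + 0.9118 = 1.7276
W = L/λ = 1.7276/3.1 = 0.5573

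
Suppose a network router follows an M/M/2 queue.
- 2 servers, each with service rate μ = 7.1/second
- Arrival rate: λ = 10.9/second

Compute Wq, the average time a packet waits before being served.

Traffic intensity: ρ = λ/(cμ) = 10.9/(2×7.1) = 0.7676
Since ρ = 0.7676 < 1, system is stable.
Offered load a = λ/μ = cρ = 10.9/7.1 = 1.5352
P₀ = [ Σₙ₌₀^1 aⁿ/n! + a^2/(2!(1-ρ)) ]⁻¹
Σ = a^0/0! + a^1/1! = 1.0000 + 1.5352 = 2.5352
a^2/(2!(1-ρ)) = 2.3569/(2 × 0.2324) = 5.0708
P₀ = 1/(2.5352 + 5.0708) = 0.1315
Lq = P₀·a^2·ρ / (2!(1-ρ)²) = 0.13147 × 2.3569 × 0.76761 / (2 × 0.054007) = 2.2021
Wq = Lq/λ = 2.2021/10.9 = 0.2020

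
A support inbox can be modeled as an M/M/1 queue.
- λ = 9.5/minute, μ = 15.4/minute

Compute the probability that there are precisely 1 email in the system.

ρ = λ/μ = 9.5/15.4 = 0.6169
P(n) = (1-ρ)ρⁿ
P(1) = (1-0.6169) × 0.6169^1
P(1) = 0.3831 × 0.6169
P(1) = 0.2363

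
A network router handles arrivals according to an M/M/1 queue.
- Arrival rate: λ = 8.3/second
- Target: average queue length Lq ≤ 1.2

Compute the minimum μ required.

For M/M/1: Lq = λ²/(μ(μ-λ))
Need Lq ≤ 1.2, i.e. μ(μ-λ) ≥ λ²/1.2
μ² - 8.3μ - 68.89/1.2 ≥ 0  →  μ² - 8.3μ - 57.40833 ≥ 0
Quadratic formula (positive root): μ = [λ + √(λ² + 4×57.40833)]/2
Discriminant: 68.89 + 4×57.40833 = 298.5233, √298.5233 = 17.2778
μ ≥ (8.3 + 17.2778)/2 = 12.7889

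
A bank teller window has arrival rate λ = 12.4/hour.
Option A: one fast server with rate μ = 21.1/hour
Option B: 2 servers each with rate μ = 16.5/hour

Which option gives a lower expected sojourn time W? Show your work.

Option A: single server μ = 21.1 (M/M/1)
  ρ_A = 12.4/21.1 = 0.5877
  W_A = 1/(μ-λ) = 1/(21.1-12.4) = 1/8.70 = 0.1149

Option B: 2 servers μ = 16.5 (M/M/2)
  ρ_B = λ/(cμ) = 12.4/(2×16.5) = 0.3758
  Offered load a = λ/μ = cρ = 12.4/16.5 = 0.7515
  P₀ = [ Σₙ₌₀^1 aⁿ/n! + a^2/(2!(1-ρ)) ]⁻¹
  Σ = a^0/0! + a^1/1! = 1.0000 + 0.7515 = 1.7515
  a^2/(2!(1-ρ)) = 0.5648/(2 × 0.6242) = 0.4524
  P₀ = 1/(1.7515 + 0.4524) = 0.4537
  Lq = P₀·a^2·ρ / (2!(1-ρ)²) = 0.4537 × 0.5648 × 0.3758 / (2 × 0.3897) = 0.1236
  Wq_B = Lq/λ = 0.12355/12.4 = 0.009964
  W_B = Wq_B + 1/μ = 0.009964 + 0.06061 = 0.07057

Since W_B = 0.07057 < W_A = 0.1149, Option B (multiple servers) has the shorter time in system.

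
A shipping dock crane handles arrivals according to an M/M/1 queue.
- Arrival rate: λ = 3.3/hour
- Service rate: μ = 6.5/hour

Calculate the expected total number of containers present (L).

ρ = λ/μ = 3.3/6.5 = 0.5077
For M/M/1: L = λ/(μ-λ)
L = 3.3/(6.5-3.3) = 3.3/3.20
L = 1.0312 containers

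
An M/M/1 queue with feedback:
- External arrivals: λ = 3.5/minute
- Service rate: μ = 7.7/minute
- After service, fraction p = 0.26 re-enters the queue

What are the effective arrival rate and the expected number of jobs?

Effective arrival rate: λ_eff = λ/(1-p) = 3.5/(1-0.26) = 3.5/0.74 = 4.7297
ρ = λ_eff/μ = 4.7297/7.7 = 0.61425
L = ρ/(1-ρ) = 0.61425/(1-0.61425) = 1.5924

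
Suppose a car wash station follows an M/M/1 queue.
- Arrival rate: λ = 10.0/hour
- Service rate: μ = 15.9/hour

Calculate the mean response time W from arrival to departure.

First, compute utilization: ρ = λ/μ = 10.0/15.9 = 0.6289
For M/M/1: W = 1/(μ-λ)
W = 1/(15.9-10.0) = 1/5.90
W = 0.1695 hours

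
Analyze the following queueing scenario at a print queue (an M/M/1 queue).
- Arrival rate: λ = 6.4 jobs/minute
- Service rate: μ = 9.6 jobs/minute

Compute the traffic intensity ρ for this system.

Server utilization: ρ = λ/μ
ρ = 6.4/9.6 = 0.6667
The server is busy 66.67% of the time.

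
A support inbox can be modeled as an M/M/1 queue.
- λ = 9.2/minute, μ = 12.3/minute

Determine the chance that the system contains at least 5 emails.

ρ = λ/μ = 9.2/12.3 = 0.74797
P(N ≥ n) = ρⁿ
P(N ≥ 5) = 0.74797^5
P(N ≥ 5) = 0.2341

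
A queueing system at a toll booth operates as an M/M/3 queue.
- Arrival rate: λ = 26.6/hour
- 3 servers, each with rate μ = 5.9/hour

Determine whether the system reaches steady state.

Stability requires ρ = λ/(cμ) < 1
ρ = 26.6/(3 × 5.9) = 26.6/17.70 = 1.5028
Since 1.5028 ≥ 1, the system is UNSTABLE.
Need c > λ/μ = 26.6/5.9 = 4.51.
Minimum servers needed: c = 5.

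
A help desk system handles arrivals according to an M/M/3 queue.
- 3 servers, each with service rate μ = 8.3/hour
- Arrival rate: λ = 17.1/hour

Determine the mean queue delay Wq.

Traffic intensity: ρ = λ/(cμ) = 17.1/(3×8.3) = 0.6867
Since ρ = 0.6867 < 1, system is stable.
Offered load a = λ/μ = cρ = 17.1/8.3 = 2.0602
P₀ = [ Σₙ₌₀^2 aⁿ/n! + a^3/(3!(1-ρ)) ]⁻¹
Σ = a^0/0! + a^1/1! + a^2/2! = 1.0000 + 2.0602 + 2.1223 = 5.1825
a^3/(3!(1-ρ)) = 8.74488/(6 × 0.313253) = 4.6527
P₀ = 1/(5.1825 + 4.6527) = 0.1017
Lq = P₀·a^3·ρ / (3!(1-ρ)²) = 0.10167 × 8.7449 × 0.68675 / (6 × 0.098127) = 1.0371
Wq = Lq/λ = 1.0371/17.1 = 0.06065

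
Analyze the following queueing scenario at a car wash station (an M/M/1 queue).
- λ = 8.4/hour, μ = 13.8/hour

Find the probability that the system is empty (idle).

ρ = λ/μ = 8.4/13.8 = 0.6087
P(0) = 1 - ρ = 1 - 0.6087 = 0.3913
The server is idle 39.13% of the time.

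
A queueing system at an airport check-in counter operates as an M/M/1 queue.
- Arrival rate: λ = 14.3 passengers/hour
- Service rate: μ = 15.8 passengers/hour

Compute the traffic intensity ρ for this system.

Server utilization: ρ = λ/μ
ρ = 14.3/15.8 = 0.9051
The server is busy 90.51% of the time.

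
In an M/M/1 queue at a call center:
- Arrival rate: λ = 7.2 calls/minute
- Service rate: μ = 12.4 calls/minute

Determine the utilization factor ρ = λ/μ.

Server utilization: ρ = λ/μ
ρ = 7.2/12.4 = 0.5806
The server is busy 58.06% of the time.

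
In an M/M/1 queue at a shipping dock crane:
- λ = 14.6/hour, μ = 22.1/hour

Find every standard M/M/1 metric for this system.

Step 1: ρ = λ/μ = 14.6/22.1 = 0.6606
Step 2: L = λ/(μ-λ) = 14.6/7.50 = 1.9467
Step 3: Lq = λ²/(μ(μ-λ)) = 213.16/(22.1×7.50) = 1.2860
Step 4: W = 1/(μ-λ) = 1/7.50 = 0.133333
Step 5: Wq = λ/(μ(μ-λ)) = 14.6/(22.1×7.50) = 0.08808
Step 6: P(0) = 1-ρ = 0.3394
Verify: L = λW = 14.6×0.133333 = 1.9467 ✔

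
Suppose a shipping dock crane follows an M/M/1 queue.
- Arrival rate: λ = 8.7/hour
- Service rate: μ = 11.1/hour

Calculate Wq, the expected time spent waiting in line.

First, compute utilization: ρ = λ/μ = 8.7/11.1 = 0.7838
For M/M/1: Wq = λ/(μ(μ-λ))
Wq = 8.7/(11.1 × (11.1-8.7))
Wq = 8.7/(11.1 × 2.40)
Wq = 0.3266 hours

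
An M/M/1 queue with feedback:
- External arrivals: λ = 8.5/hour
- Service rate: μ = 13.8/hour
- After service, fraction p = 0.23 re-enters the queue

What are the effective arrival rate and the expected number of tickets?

Effective arrival rate: λ_eff = λ/(1-p) = 8.5/(1-0.23) = 8.5/0.77 = 11.03896
ρ = λ_eff/μ = 11.03896/13.8 = 0.799925
L = ρ/(1-ρ) = 0.799925/(1-0.799925) = 3.9981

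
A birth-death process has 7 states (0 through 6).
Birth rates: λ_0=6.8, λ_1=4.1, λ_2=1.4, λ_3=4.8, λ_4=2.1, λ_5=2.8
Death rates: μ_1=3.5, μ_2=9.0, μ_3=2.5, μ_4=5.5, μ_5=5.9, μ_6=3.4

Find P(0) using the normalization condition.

Ratios P(n)/P(0) = (λ₀···λₙ₋₁)/(μ₁···μₙ):
P(1)/P(0) = (6.8)/(3.5) = 1.9429
P(2)/P(0) = (6.8×4.1)/(3.5×9.0) = 0.88508
P(3)/P(0) = (6.8×4.1×1.4)/(3.5×9.0×2.5) = 0.49564
P(4)/P(0) = (6.8×4.1×1.4×4.8)/(3.5×9.0×2.5×5.5) = 0.43256
P(5)/P(0) = (6.8×4.1×1.4×4.8×2.1)/(3.5×9.0×2.5×5.5×5.9) = 0.15396
P(6)/P(0) = (6.8×4.1×1.4×4.8×2.1×2.8)/(3.5×9.0×2.5×5.5×5.9×3.4) = 0.12679

Normalization: ∑ P(n) = 1
P(0) × (1.0000 + 1.9429 + 0.88508 + 0.49564 + 0.43256 + 0.15396 + 0.12679) = 1
P(0) × 5.0369 = 1
P(0) = 1/5.0369 = 0.1985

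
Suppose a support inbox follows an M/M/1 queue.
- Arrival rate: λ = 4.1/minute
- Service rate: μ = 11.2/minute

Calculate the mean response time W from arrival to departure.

First, compute utilization: ρ = λ/μ = 4.1/11.2 = 0.3661
For M/M/1: W = 1/(μ-λ)
W = 1/(11.2-4.1) = 1/7.10
W = 0.1408 minutes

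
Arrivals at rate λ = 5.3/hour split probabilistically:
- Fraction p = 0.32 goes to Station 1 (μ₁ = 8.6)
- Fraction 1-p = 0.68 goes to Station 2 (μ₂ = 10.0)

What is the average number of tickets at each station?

Effective rates: λ₁ = 5.3×0.32 = 1.696, λ₂ = 5.3×0.68 = 3.604
Station 1: ρ₁ = 1.696/8.6 = 0.19721, L₁ = ρ₁/(1-ρ₁) = 0.19721/(1-0.19721) = 0.2457
Station 2: ρ₂ = 3.604/10.0 = 0.3604, L₂ = ρ₂/(1-ρ₂) = 0.3604/(1-0.3604) = 0.5635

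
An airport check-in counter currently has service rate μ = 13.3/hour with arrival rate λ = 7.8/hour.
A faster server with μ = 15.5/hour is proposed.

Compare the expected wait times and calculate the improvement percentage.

System 1: ρ₁ = 7.8/13.3 = 0.5865, W₁ = 1/(13.3-7.8) = 0.18182
System 2: ρ₂ = 7.8/15.5 = 0.5032, W₂ = 1/(15.5-7.8) = 0.12987
Improvement: (W₁-W₂)/W₁ = (0.18182-0.12987)/0.18182 = 28.57%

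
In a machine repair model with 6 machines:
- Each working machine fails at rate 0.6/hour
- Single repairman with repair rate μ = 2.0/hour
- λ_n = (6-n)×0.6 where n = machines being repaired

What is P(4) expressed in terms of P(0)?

P(4)/P(0) = ∏_{i=0}^{4-1} λ_i/μ_{i+1}
= (6-0)×0.6/2.0 × (6-1)×0.6/2.0 × (6-2)×0.6/2.0 × (6-3)×0.6/2.0
= 2.9160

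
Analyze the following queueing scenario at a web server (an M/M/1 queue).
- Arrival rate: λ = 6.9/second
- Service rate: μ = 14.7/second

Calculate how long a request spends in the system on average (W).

First, compute utilization: ρ = λ/μ = 6.9/14.7 = 0.4694
For M/M/1: W = 1/(μ-λ)
W = 1/(14.7-6.9) = 1/7.80
W = 0.1282 seconds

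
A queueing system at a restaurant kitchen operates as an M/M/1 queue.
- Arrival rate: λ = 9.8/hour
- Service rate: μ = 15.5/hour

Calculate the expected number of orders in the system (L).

ρ = λ/μ = 9.8/15.5 = 0.6323
For M/M/1: L = λ/(μ-λ)
L = 9.8/(15.5-9.8) = 9.8/5.70
L = 1.7193 orders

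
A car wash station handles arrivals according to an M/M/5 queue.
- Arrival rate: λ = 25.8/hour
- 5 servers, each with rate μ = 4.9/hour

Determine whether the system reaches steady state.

Stability requires ρ = λ/(cμ) < 1
ρ = 25.8/(5 × 4.9) = 25.8/24.50 = 1.0531
Since 1.0531 ≥ 1, the system is UNSTABLE.
Need c > λ/μ = 25.8/4.9 = 5.27.
Minimum servers needed: c = 6.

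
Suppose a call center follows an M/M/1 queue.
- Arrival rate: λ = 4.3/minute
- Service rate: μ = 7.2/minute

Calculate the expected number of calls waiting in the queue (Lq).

ρ = λ/μ = 4.3/7.2 = 0.5972
For M/M/1: Lq = λ²/(μ(μ-λ))
Lq = 18.49/(7.2 × 2.90)
Lq = 0.8855 calls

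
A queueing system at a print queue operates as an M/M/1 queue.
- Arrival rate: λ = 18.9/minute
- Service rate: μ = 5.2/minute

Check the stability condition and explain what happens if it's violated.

Stability requires ρ = λ/(cμ) < 1
ρ = 18.9/(1 × 5.2) = 18.9/5.20 = 3.6346
Since 3.6346 ≥ 1, the system is UNSTABLE.
Queue grows without bound. Need μ > λ = 18.9.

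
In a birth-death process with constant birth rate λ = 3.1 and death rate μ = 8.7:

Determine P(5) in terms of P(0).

For constant rates: P(n)/P(0) = (λ/μ)^n
P(5)/P(0) = (3.1/8.7)^5 = 0.35632^5 = 0.005744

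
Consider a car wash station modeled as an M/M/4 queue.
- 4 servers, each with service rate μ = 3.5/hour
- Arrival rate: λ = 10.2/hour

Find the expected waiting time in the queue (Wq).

Traffic intensity: ρ = λ/(cμ) = 10.2/(4×3.5) = 0.7286
Since ρ = 0.7286 < 1, system is stable.
Offered load a = λ/μ = cρ = 10.2/3.5 = 2.9143
P₀ = [ Σₙ₌₀^3 aⁿ/n! + a^4/(4!(1-ρ)) ]⁻¹
Σ = a^0/0! + a^1/1! + a^2/2! + a^3/3! = 1.0000 + 2.9143 + 4.2465 + 4.1252 = 12.2860
a^4/(4!(1-ρ)) = 72.1321/(24 × 0.27143) = 11.0729
P₀ = 1/(12.2860 + 11.0729) = 0.04281
Lq = P₀·a^4·ρ / (4!(1-ρ)²) = 0.042810 × 72.1321 × 0.72857 / (24 × 0.073673) = 1.2724
Wq = Lq/λ = 1.2724/10.2 = 0.1247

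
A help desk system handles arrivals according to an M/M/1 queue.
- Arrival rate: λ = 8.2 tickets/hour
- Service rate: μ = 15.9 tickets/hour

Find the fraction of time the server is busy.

Server utilization: ρ = λ/μ
ρ = 8.2/15.9 = 0.5157
The server is busy 51.57% of the time.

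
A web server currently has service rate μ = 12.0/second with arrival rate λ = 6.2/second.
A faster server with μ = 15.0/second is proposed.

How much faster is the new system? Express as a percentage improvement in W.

System 1: ρ₁ = 6.2/12.0 = 0.5167, W₁ = 1/(12.0-6.2) = 0.17241
System 2: ρ₂ = 6.2/15.0 = 0.4133, W₂ = 1/(15.0-6.2) = 0.11364
Improvement: (W₁-W₂)/W₁ = (0.17241-0.11364)/0.17241 = 34.09%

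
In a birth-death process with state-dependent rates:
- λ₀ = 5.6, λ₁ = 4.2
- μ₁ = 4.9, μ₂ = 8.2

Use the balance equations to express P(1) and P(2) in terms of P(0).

Balance equations:
State 0: λ₀P₀ = μ₁P₁ → P₁ = (λ₀/μ₁)P₀ = (5.6/4.9)P₀ = 1.1429P₀
State 1: P₂ = (λ₀λ₁)/(μ₁μ₂)P₀ = (5.6×4.2)/(4.9×8.2)P₀ = 0.5854P₀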